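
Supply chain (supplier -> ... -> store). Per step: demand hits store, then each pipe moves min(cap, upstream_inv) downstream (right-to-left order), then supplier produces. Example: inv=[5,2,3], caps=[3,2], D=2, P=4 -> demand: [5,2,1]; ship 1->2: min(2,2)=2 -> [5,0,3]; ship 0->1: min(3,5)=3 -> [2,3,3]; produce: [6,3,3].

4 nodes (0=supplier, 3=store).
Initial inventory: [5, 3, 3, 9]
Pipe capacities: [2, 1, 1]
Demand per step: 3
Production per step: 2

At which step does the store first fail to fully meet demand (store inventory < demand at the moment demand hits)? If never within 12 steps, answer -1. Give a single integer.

Step 1: demand=3,sold=3 ship[2->3]=1 ship[1->2]=1 ship[0->1]=2 prod=2 -> [5 4 3 7]
Step 2: demand=3,sold=3 ship[2->3]=1 ship[1->2]=1 ship[0->1]=2 prod=2 -> [5 5 3 5]
Step 3: demand=3,sold=3 ship[2->3]=1 ship[1->2]=1 ship[0->1]=2 prod=2 -> [5 6 3 3]
Step 4: demand=3,sold=3 ship[2->3]=1 ship[1->2]=1 ship[0->1]=2 prod=2 -> [5 7 3 1]
Step 5: demand=3,sold=1 ship[2->3]=1 ship[1->2]=1 ship[0->1]=2 prod=2 -> [5 8 3 1]
Step 6: demand=3,sold=1 ship[2->3]=1 ship[1->2]=1 ship[0->1]=2 prod=2 -> [5 9 3 1]
Step 7: demand=3,sold=1 ship[2->3]=1 ship[1->2]=1 ship[0->1]=2 prod=2 -> [5 10 3 1]
Step 8: demand=3,sold=1 ship[2->3]=1 ship[1->2]=1 ship[0->1]=2 prod=2 -> [5 11 3 1]
Step 9: demand=3,sold=1 ship[2->3]=1 ship[1->2]=1 ship[0->1]=2 prod=2 -> [5 12 3 1]
Step 10: demand=3,sold=1 ship[2->3]=1 ship[1->2]=1 ship[0->1]=2 prod=2 -> [5 13 3 1]
Step 11: demand=3,sold=1 ship[2->3]=1 ship[1->2]=1 ship[0->1]=2 prod=2 -> [5 14 3 1]
Step 12: demand=3,sold=1 ship[2->3]=1 ship[1->2]=1 ship[0->1]=2 prod=2 -> [5 15 3 1]
First stockout at step 5

5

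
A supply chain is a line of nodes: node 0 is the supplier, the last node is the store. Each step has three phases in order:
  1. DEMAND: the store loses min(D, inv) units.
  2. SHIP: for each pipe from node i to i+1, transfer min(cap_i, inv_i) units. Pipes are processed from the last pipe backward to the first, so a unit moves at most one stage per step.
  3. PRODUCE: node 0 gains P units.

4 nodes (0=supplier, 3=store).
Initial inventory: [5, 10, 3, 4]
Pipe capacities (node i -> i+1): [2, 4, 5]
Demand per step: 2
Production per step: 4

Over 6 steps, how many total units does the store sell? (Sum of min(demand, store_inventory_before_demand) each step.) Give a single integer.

Answer: 12

Derivation:
Step 1: sold=2 (running total=2) -> [7 8 4 5]
Step 2: sold=2 (running total=4) -> [9 6 4 7]
Step 3: sold=2 (running total=6) -> [11 4 4 9]
Step 4: sold=2 (running total=8) -> [13 2 4 11]
Step 5: sold=2 (running total=10) -> [15 2 2 13]
Step 6: sold=2 (running total=12) -> [17 2 2 13]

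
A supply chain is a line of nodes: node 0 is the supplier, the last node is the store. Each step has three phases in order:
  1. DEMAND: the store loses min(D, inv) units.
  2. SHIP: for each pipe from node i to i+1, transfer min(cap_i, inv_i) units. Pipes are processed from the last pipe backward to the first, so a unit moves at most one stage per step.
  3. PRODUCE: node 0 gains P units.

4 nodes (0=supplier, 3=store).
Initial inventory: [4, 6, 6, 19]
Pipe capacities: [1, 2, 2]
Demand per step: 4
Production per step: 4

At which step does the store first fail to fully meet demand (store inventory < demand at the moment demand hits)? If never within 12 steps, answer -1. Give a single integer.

Step 1: demand=4,sold=4 ship[2->3]=2 ship[1->2]=2 ship[0->1]=1 prod=4 -> [7 5 6 17]
Step 2: demand=4,sold=4 ship[2->3]=2 ship[1->2]=2 ship[0->1]=1 prod=4 -> [10 4 6 15]
Step 3: demand=4,sold=4 ship[2->3]=2 ship[1->2]=2 ship[0->1]=1 prod=4 -> [13 3 6 13]
Step 4: demand=4,sold=4 ship[2->3]=2 ship[1->2]=2 ship[0->1]=1 prod=4 -> [16 2 6 11]
Step 5: demand=4,sold=4 ship[2->3]=2 ship[1->2]=2 ship[0->1]=1 prod=4 -> [19 1 6 9]
Step 6: demand=4,sold=4 ship[2->3]=2 ship[1->2]=1 ship[0->1]=1 prod=4 -> [22 1 5 7]
Step 7: demand=4,sold=4 ship[2->3]=2 ship[1->2]=1 ship[0->1]=1 prod=4 -> [25 1 4 5]
Step 8: demand=4,sold=4 ship[2->3]=2 ship[1->2]=1 ship[0->1]=1 prod=4 -> [28 1 3 3]
Step 9: demand=4,sold=3 ship[2->3]=2 ship[1->2]=1 ship[0->1]=1 prod=4 -> [31 1 2 2]
Step 10: demand=4,sold=2 ship[2->3]=2 ship[1->2]=1 ship[0->1]=1 prod=4 -> [34 1 1 2]
Step 11: demand=4,sold=2 ship[2->3]=1 ship[1->2]=1 ship[0->1]=1 prod=4 -> [37 1 1 1]
Step 12: demand=4,sold=1 ship[2->3]=1 ship[1->2]=1 ship[0->1]=1 prod=4 -> [40 1 1 1]
First stockout at step 9

9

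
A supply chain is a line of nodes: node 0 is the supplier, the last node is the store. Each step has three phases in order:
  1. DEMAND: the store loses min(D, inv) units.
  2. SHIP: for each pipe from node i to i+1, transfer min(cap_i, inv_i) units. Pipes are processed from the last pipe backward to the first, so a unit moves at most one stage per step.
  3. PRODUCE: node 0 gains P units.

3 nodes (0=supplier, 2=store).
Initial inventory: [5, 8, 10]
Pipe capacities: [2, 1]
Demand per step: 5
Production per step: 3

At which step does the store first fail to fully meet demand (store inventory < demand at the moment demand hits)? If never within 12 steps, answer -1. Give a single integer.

Step 1: demand=5,sold=5 ship[1->2]=1 ship[0->1]=2 prod=3 -> [6 9 6]
Step 2: demand=5,sold=5 ship[1->2]=1 ship[0->1]=2 prod=3 -> [7 10 2]
Step 3: demand=5,sold=2 ship[1->2]=1 ship[0->1]=2 prod=3 -> [8 11 1]
Step 4: demand=5,sold=1 ship[1->2]=1 ship[0->1]=2 prod=3 -> [9 12 1]
Step 5: demand=5,sold=1 ship[1->2]=1 ship[0->1]=2 prod=3 -> [10 13 1]
Step 6: demand=5,sold=1 ship[1->2]=1 ship[0->1]=2 prod=3 -> [11 14 1]
Step 7: demand=5,sold=1 ship[1->2]=1 ship[0->1]=2 prod=3 -> [12 15 1]
Step 8: demand=5,sold=1 ship[1->2]=1 ship[0->1]=2 prod=3 -> [13 16 1]
Step 9: demand=5,sold=1 ship[1->2]=1 ship[0->1]=2 prod=3 -> [14 17 1]
Step 10: demand=5,sold=1 ship[1->2]=1 ship[0->1]=2 prod=3 -> [15 18 1]
Step 11: demand=5,sold=1 ship[1->2]=1 ship[0->1]=2 prod=3 -> [16 19 1]
Step 12: demand=5,sold=1 ship[1->2]=1 ship[0->1]=2 prod=3 -> [17 20 1]
First stockout at step 3

3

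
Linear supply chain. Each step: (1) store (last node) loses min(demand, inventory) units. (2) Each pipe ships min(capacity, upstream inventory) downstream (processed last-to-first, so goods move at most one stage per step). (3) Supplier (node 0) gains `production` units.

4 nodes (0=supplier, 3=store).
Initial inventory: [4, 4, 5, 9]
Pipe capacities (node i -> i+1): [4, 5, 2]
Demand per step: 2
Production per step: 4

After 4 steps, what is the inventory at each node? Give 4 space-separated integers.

Step 1: demand=2,sold=2 ship[2->3]=2 ship[1->2]=4 ship[0->1]=4 prod=4 -> inv=[4 4 7 9]
Step 2: demand=2,sold=2 ship[2->3]=2 ship[1->2]=4 ship[0->1]=4 prod=4 -> inv=[4 4 9 9]
Step 3: demand=2,sold=2 ship[2->3]=2 ship[1->2]=4 ship[0->1]=4 prod=4 -> inv=[4 4 11 9]
Step 4: demand=2,sold=2 ship[2->3]=2 ship[1->2]=4 ship[0->1]=4 prod=4 -> inv=[4 4 13 9]

4 4 13 9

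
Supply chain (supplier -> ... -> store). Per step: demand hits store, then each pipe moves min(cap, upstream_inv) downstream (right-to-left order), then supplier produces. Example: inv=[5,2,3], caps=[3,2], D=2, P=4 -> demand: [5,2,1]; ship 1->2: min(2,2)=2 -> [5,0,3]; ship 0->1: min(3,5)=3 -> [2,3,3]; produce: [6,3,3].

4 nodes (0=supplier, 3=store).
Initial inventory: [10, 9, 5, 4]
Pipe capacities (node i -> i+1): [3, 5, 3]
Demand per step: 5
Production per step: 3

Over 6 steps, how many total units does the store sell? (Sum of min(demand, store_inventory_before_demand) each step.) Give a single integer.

Answer: 19

Derivation:
Step 1: sold=4 (running total=4) -> [10 7 7 3]
Step 2: sold=3 (running total=7) -> [10 5 9 3]
Step 3: sold=3 (running total=10) -> [10 3 11 3]
Step 4: sold=3 (running total=13) -> [10 3 11 3]
Step 5: sold=3 (running total=16) -> [10 3 11 3]
Step 6: sold=3 (running total=19) -> [10 3 11 3]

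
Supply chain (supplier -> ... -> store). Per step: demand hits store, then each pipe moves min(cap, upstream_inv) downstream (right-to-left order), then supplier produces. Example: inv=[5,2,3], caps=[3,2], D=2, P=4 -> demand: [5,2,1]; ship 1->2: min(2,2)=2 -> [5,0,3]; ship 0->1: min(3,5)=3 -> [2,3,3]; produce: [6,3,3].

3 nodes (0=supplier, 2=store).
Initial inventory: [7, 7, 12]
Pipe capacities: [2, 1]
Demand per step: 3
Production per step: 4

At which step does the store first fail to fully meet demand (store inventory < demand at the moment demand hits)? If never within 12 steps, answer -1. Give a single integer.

Step 1: demand=3,sold=3 ship[1->2]=1 ship[0->1]=2 prod=4 -> [9 8 10]
Step 2: demand=3,sold=3 ship[1->2]=1 ship[0->1]=2 prod=4 -> [11 9 8]
Step 3: demand=3,sold=3 ship[1->2]=1 ship[0->1]=2 prod=4 -> [13 10 6]
Step 4: demand=3,sold=3 ship[1->2]=1 ship[0->1]=2 prod=4 -> [15 11 4]
Step 5: demand=3,sold=3 ship[1->2]=1 ship[0->1]=2 prod=4 -> [17 12 2]
Step 6: demand=3,sold=2 ship[1->2]=1 ship[0->1]=2 prod=4 -> [19 13 1]
Step 7: demand=3,sold=1 ship[1->2]=1 ship[0->1]=2 prod=4 -> [21 14 1]
Step 8: demand=3,sold=1 ship[1->2]=1 ship[0->1]=2 prod=4 -> [23 15 1]
Step 9: demand=3,sold=1 ship[1->2]=1 ship[0->1]=2 prod=4 -> [25 16 1]
Step 10: demand=3,sold=1 ship[1->2]=1 ship[0->1]=2 prod=4 -> [27 17 1]
Step 11: demand=3,sold=1 ship[1->2]=1 ship[0->1]=2 prod=4 -> [29 18 1]
Step 12: demand=3,sold=1 ship[1->2]=1 ship[0->1]=2 prod=4 -> [31 19 1]
First stockout at step 6

6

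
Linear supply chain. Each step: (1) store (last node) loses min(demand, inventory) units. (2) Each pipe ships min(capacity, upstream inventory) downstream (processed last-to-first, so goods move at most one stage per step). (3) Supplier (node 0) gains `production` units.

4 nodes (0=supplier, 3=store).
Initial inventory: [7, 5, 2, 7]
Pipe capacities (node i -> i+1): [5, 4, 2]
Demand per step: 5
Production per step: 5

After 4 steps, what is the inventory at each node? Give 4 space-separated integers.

Step 1: demand=5,sold=5 ship[2->3]=2 ship[1->2]=4 ship[0->1]=5 prod=5 -> inv=[7 6 4 4]
Step 2: demand=5,sold=4 ship[2->3]=2 ship[1->2]=4 ship[0->1]=5 prod=5 -> inv=[7 7 6 2]
Step 3: demand=5,sold=2 ship[2->3]=2 ship[1->2]=4 ship[0->1]=5 prod=5 -> inv=[7 8 8 2]
Step 4: demand=5,sold=2 ship[2->3]=2 ship[1->2]=4 ship[0->1]=5 prod=5 -> inv=[7 9 10 2]

7 9 10 2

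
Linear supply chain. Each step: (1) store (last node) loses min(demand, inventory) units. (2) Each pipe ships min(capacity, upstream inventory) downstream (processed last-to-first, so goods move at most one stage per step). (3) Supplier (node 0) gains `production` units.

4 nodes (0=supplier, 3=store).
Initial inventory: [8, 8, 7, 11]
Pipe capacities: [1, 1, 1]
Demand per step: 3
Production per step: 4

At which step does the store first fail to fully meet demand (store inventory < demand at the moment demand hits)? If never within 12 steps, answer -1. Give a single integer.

Step 1: demand=3,sold=3 ship[2->3]=1 ship[1->2]=1 ship[0->1]=1 prod=4 -> [11 8 7 9]
Step 2: demand=3,sold=3 ship[2->3]=1 ship[1->2]=1 ship[0->1]=1 prod=4 -> [14 8 7 7]
Step 3: demand=3,sold=3 ship[2->3]=1 ship[1->2]=1 ship[0->1]=1 prod=4 -> [17 8 7 5]
Step 4: demand=3,sold=3 ship[2->3]=1 ship[1->2]=1 ship[0->1]=1 prod=4 -> [20 8 7 3]
Step 5: demand=3,sold=3 ship[2->3]=1 ship[1->2]=1 ship[0->1]=1 prod=4 -> [23 8 7 1]
Step 6: demand=3,sold=1 ship[2->3]=1 ship[1->2]=1 ship[0->1]=1 prod=4 -> [26 8 7 1]
Step 7: demand=3,sold=1 ship[2->3]=1 ship[1->2]=1 ship[0->1]=1 prod=4 -> [29 8 7 1]
Step 8: demand=3,sold=1 ship[2->3]=1 ship[1->2]=1 ship[0->1]=1 prod=4 -> [32 8 7 1]
Step 9: demand=3,sold=1 ship[2->3]=1 ship[1->2]=1 ship[0->1]=1 prod=4 -> [35 8 7 1]
Step 10: demand=3,sold=1 ship[2->3]=1 ship[1->2]=1 ship[0->1]=1 prod=4 -> [38 8 7 1]
Step 11: demand=3,sold=1 ship[2->3]=1 ship[1->2]=1 ship[0->1]=1 prod=4 -> [41 8 7 1]
Step 12: demand=3,sold=1 ship[2->3]=1 ship[1->2]=1 ship[0->1]=1 prod=4 -> [44 8 7 1]
First stockout at step 6

6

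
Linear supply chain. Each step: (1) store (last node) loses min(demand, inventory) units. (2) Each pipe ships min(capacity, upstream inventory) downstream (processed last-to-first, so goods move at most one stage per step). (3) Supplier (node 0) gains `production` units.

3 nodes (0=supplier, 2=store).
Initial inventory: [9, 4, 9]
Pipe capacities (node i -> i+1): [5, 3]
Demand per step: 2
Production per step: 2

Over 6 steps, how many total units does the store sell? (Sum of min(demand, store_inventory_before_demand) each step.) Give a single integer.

Step 1: sold=2 (running total=2) -> [6 6 10]
Step 2: sold=2 (running total=4) -> [3 8 11]
Step 3: sold=2 (running total=6) -> [2 8 12]
Step 4: sold=2 (running total=8) -> [2 7 13]
Step 5: sold=2 (running total=10) -> [2 6 14]
Step 6: sold=2 (running total=12) -> [2 5 15]

Answer: 12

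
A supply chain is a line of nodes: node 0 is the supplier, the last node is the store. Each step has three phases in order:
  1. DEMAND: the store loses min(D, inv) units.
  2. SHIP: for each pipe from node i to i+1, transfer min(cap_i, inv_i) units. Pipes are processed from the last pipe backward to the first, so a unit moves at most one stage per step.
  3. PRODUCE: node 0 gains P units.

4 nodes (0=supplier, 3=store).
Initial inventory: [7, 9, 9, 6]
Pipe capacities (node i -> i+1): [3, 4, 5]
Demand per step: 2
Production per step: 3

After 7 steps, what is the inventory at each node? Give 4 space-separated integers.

Step 1: demand=2,sold=2 ship[2->3]=5 ship[1->2]=4 ship[0->1]=3 prod=3 -> inv=[7 8 8 9]
Step 2: demand=2,sold=2 ship[2->3]=5 ship[1->2]=4 ship[0->1]=3 prod=3 -> inv=[7 7 7 12]
Step 3: demand=2,sold=2 ship[2->3]=5 ship[1->2]=4 ship[0->1]=3 prod=3 -> inv=[7 6 6 15]
Step 4: demand=2,sold=2 ship[2->3]=5 ship[1->2]=4 ship[0->1]=3 prod=3 -> inv=[7 5 5 18]
Step 5: demand=2,sold=2 ship[2->3]=5 ship[1->2]=4 ship[0->1]=3 prod=3 -> inv=[7 4 4 21]
Step 6: demand=2,sold=2 ship[2->3]=4 ship[1->2]=4 ship[0->1]=3 prod=3 -> inv=[7 3 4 23]
Step 7: demand=2,sold=2 ship[2->3]=4 ship[1->2]=3 ship[0->1]=3 prod=3 -> inv=[7 3 3 25]

7 3 3 25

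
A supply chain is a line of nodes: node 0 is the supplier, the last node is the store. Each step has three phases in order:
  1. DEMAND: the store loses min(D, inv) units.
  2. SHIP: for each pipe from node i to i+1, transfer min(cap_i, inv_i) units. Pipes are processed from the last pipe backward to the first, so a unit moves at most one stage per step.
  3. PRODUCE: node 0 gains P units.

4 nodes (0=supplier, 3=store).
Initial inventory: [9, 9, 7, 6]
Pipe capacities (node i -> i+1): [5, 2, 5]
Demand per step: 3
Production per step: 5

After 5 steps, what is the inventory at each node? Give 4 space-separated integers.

Step 1: demand=3,sold=3 ship[2->3]=5 ship[1->2]=2 ship[0->1]=5 prod=5 -> inv=[9 12 4 8]
Step 2: demand=3,sold=3 ship[2->3]=4 ship[1->2]=2 ship[0->1]=5 prod=5 -> inv=[9 15 2 9]
Step 3: demand=3,sold=3 ship[2->3]=2 ship[1->2]=2 ship[0->1]=5 prod=5 -> inv=[9 18 2 8]
Step 4: demand=3,sold=3 ship[2->3]=2 ship[1->2]=2 ship[0->1]=5 prod=5 -> inv=[9 21 2 7]
Step 5: demand=3,sold=3 ship[2->3]=2 ship[1->2]=2 ship[0->1]=5 prod=5 -> inv=[9 24 2 6]

9 24 2 6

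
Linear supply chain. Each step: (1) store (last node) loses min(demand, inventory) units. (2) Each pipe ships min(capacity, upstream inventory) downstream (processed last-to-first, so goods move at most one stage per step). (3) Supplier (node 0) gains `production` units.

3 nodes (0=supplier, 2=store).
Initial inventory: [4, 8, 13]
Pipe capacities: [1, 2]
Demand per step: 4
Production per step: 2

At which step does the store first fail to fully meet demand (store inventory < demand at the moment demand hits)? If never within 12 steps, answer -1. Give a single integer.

Step 1: demand=4,sold=4 ship[1->2]=2 ship[0->1]=1 prod=2 -> [5 7 11]
Step 2: demand=4,sold=4 ship[1->2]=2 ship[0->1]=1 prod=2 -> [6 6 9]
Step 3: demand=4,sold=4 ship[1->2]=2 ship[0->1]=1 prod=2 -> [7 5 7]
Step 4: demand=4,sold=4 ship[1->2]=2 ship[0->1]=1 prod=2 -> [8 4 5]
Step 5: demand=4,sold=4 ship[1->2]=2 ship[0->1]=1 prod=2 -> [9 3 3]
Step 6: demand=4,sold=3 ship[1->2]=2 ship[0->1]=1 prod=2 -> [10 2 2]
Step 7: demand=4,sold=2 ship[1->2]=2 ship[0->1]=1 prod=2 -> [11 1 2]
Step 8: demand=4,sold=2 ship[1->2]=1 ship[0->1]=1 prod=2 -> [12 1 1]
Step 9: demand=4,sold=1 ship[1->2]=1 ship[0->1]=1 prod=2 -> [13 1 1]
Step 10: demand=4,sold=1 ship[1->2]=1 ship[0->1]=1 prod=2 -> [14 1 1]
Step 11: demand=4,sold=1 ship[1->2]=1 ship[0->1]=1 prod=2 -> [15 1 1]
Step 12: demand=4,sold=1 ship[1->2]=1 ship[0->1]=1 prod=2 -> [16 1 1]
First stockout at step 6

6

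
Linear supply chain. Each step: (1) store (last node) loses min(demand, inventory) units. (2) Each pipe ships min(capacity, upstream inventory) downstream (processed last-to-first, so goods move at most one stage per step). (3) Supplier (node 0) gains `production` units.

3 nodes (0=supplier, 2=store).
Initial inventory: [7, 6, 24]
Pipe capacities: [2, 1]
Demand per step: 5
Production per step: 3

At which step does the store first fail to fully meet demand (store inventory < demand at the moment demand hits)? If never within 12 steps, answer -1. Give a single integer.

Step 1: demand=5,sold=5 ship[1->2]=1 ship[0->1]=2 prod=3 -> [8 7 20]
Step 2: demand=5,sold=5 ship[1->2]=1 ship[0->1]=2 prod=3 -> [9 8 16]
Step 3: demand=5,sold=5 ship[1->2]=1 ship[0->1]=2 prod=3 -> [10 9 12]
Step 4: demand=5,sold=5 ship[1->2]=1 ship[0->1]=2 prod=3 -> [11 10 8]
Step 5: demand=5,sold=5 ship[1->2]=1 ship[0->1]=2 prod=3 -> [12 11 4]
Step 6: demand=5,sold=4 ship[1->2]=1 ship[0->1]=2 prod=3 -> [13 12 1]
Step 7: demand=5,sold=1 ship[1->2]=1 ship[0->1]=2 prod=3 -> [14 13 1]
Step 8: demand=5,sold=1 ship[1->2]=1 ship[0->1]=2 prod=3 -> [15 14 1]
Step 9: demand=5,sold=1 ship[1->2]=1 ship[0->1]=2 prod=3 -> [16 15 1]
Step 10: demand=5,sold=1 ship[1->2]=1 ship[0->1]=2 prod=3 -> [17 16 1]
Step 11: demand=5,sold=1 ship[1->2]=1 ship[0->1]=2 prod=3 -> [18 17 1]
Step 12: demand=5,sold=1 ship[1->2]=1 ship[0->1]=2 prod=3 -> [19 18 1]
First stockout at step 6

6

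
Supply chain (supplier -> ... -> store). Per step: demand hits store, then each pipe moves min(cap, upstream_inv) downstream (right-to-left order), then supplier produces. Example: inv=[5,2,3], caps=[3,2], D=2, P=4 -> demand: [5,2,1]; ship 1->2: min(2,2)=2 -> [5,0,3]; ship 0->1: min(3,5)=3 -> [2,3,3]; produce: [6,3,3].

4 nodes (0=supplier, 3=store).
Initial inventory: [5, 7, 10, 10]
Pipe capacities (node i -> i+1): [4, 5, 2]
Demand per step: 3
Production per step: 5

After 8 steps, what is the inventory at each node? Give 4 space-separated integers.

Step 1: demand=3,sold=3 ship[2->3]=2 ship[1->2]=5 ship[0->1]=4 prod=5 -> inv=[6 6 13 9]
Step 2: demand=3,sold=3 ship[2->3]=2 ship[1->2]=5 ship[0->1]=4 prod=5 -> inv=[7 5 16 8]
Step 3: demand=3,sold=3 ship[2->3]=2 ship[1->2]=5 ship[0->1]=4 prod=5 -> inv=[8 4 19 7]
Step 4: demand=3,sold=3 ship[2->3]=2 ship[1->2]=4 ship[0->1]=4 prod=5 -> inv=[9 4 21 6]
Step 5: demand=3,sold=3 ship[2->3]=2 ship[1->2]=4 ship[0->1]=4 prod=5 -> inv=[10 4 23 5]
Step 6: demand=3,sold=3 ship[2->3]=2 ship[1->2]=4 ship[0->1]=4 prod=5 -> inv=[11 4 25 4]
Step 7: demand=3,sold=3 ship[2->3]=2 ship[1->2]=4 ship[0->1]=4 prod=5 -> inv=[12 4 27 3]
Step 8: demand=3,sold=3 ship[2->3]=2 ship[1->2]=4 ship[0->1]=4 prod=5 -> inv=[13 4 29 2]

13 4 29 2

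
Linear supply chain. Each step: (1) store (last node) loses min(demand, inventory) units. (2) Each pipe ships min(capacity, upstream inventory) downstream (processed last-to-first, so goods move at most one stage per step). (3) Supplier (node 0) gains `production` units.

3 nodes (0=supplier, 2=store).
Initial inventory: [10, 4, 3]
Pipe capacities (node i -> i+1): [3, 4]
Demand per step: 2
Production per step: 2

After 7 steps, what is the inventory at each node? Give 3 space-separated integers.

Step 1: demand=2,sold=2 ship[1->2]=4 ship[0->1]=3 prod=2 -> inv=[9 3 5]
Step 2: demand=2,sold=2 ship[1->2]=3 ship[0->1]=3 prod=2 -> inv=[8 3 6]
Step 3: demand=2,sold=2 ship[1->2]=3 ship[0->1]=3 prod=2 -> inv=[7 3 7]
Step 4: demand=2,sold=2 ship[1->2]=3 ship[0->1]=3 prod=2 -> inv=[6 3 8]
Step 5: demand=2,sold=2 ship[1->2]=3 ship[0->1]=3 prod=2 -> inv=[5 3 9]
Step 6: demand=2,sold=2 ship[1->2]=3 ship[0->1]=3 prod=2 -> inv=[4 3 10]
Step 7: demand=2,sold=2 ship[1->2]=3 ship[0->1]=3 prod=2 -> inv=[3 3 11]

3 3 11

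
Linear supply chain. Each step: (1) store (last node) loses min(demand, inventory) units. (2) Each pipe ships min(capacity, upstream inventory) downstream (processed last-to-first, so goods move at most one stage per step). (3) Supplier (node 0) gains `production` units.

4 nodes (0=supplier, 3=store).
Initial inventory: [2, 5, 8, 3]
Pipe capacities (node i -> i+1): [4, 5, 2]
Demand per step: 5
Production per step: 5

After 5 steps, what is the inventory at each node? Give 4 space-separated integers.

Step 1: demand=5,sold=3 ship[2->3]=2 ship[1->2]=5 ship[0->1]=2 prod=5 -> inv=[5 2 11 2]
Step 2: demand=5,sold=2 ship[2->3]=2 ship[1->2]=2 ship[0->1]=4 prod=5 -> inv=[6 4 11 2]
Step 3: demand=5,sold=2 ship[2->3]=2 ship[1->2]=4 ship[0->1]=4 prod=5 -> inv=[7 4 13 2]
Step 4: demand=5,sold=2 ship[2->3]=2 ship[1->2]=4 ship[0->1]=4 prod=5 -> inv=[8 4 15 2]
Step 5: demand=5,sold=2 ship[2->3]=2 ship[1->2]=4 ship[0->1]=4 prod=5 -> inv=[9 4 17 2]

9 4 17 2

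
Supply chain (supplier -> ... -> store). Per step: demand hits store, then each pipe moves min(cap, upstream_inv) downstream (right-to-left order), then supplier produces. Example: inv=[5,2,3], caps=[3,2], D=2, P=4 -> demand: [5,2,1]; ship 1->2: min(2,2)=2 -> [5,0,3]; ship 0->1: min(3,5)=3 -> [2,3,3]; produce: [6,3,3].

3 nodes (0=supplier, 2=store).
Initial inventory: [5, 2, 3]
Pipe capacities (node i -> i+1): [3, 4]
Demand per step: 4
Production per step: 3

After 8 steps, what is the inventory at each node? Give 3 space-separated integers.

Step 1: demand=4,sold=3 ship[1->2]=2 ship[0->1]=3 prod=3 -> inv=[5 3 2]
Step 2: demand=4,sold=2 ship[1->2]=3 ship[0->1]=3 prod=3 -> inv=[5 3 3]
Step 3: demand=4,sold=3 ship[1->2]=3 ship[0->1]=3 prod=3 -> inv=[5 3 3]
Step 4: demand=4,sold=3 ship[1->2]=3 ship[0->1]=3 prod=3 -> inv=[5 3 3]
Step 5: demand=4,sold=3 ship[1->2]=3 ship[0->1]=3 prod=3 -> inv=[5 3 3]
Step 6: demand=4,sold=3 ship[1->2]=3 ship[0->1]=3 prod=3 -> inv=[5 3 3]
Step 7: demand=4,sold=3 ship[1->2]=3 ship[0->1]=3 prod=3 -> inv=[5 3 3]
Step 8: demand=4,sold=3 ship[1->2]=3 ship[0->1]=3 prod=3 -> inv=[5 3 3]

5 3 3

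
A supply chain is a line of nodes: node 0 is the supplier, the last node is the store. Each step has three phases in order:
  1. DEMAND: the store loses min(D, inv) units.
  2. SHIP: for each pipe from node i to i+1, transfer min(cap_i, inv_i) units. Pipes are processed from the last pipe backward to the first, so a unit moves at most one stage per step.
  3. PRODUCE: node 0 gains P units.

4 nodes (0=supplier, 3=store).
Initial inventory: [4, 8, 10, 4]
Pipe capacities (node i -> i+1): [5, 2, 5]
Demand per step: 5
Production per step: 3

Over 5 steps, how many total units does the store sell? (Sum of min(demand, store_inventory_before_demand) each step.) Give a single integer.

Step 1: sold=4 (running total=4) -> [3 10 7 5]
Step 2: sold=5 (running total=9) -> [3 11 4 5]
Step 3: sold=5 (running total=14) -> [3 12 2 4]
Step 4: sold=4 (running total=18) -> [3 13 2 2]
Step 5: sold=2 (running total=20) -> [3 14 2 2]

Answer: 20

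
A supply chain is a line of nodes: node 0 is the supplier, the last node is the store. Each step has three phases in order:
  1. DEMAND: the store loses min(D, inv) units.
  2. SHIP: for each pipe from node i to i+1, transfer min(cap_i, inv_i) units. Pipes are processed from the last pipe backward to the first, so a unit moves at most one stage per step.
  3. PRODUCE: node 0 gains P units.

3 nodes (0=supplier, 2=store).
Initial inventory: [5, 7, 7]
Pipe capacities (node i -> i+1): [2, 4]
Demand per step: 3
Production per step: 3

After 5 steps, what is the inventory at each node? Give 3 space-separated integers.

Step 1: demand=3,sold=3 ship[1->2]=4 ship[0->1]=2 prod=3 -> inv=[6 5 8]
Step 2: demand=3,sold=3 ship[1->2]=4 ship[0->1]=2 prod=3 -> inv=[7 3 9]
Step 3: demand=3,sold=3 ship[1->2]=3 ship[0->1]=2 prod=3 -> inv=[8 2 9]
Step 4: demand=3,sold=3 ship[1->2]=2 ship[0->1]=2 prod=3 -> inv=[9 2 8]
Step 5: demand=3,sold=3 ship[1->2]=2 ship[0->1]=2 prod=3 -> inv=[10 2 7]

10 2 7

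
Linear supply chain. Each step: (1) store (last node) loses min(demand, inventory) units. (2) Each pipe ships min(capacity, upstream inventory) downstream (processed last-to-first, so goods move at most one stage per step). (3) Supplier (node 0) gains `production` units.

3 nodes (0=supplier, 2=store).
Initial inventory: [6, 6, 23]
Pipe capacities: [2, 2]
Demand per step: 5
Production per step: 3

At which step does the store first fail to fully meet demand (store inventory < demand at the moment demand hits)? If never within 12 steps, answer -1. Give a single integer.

Step 1: demand=5,sold=5 ship[1->2]=2 ship[0->1]=2 prod=3 -> [7 6 20]
Step 2: demand=5,sold=5 ship[1->2]=2 ship[0->1]=2 prod=3 -> [8 6 17]
Step 3: demand=5,sold=5 ship[1->2]=2 ship[0->1]=2 prod=3 -> [9 6 14]
Step 4: demand=5,sold=5 ship[1->2]=2 ship[0->1]=2 prod=3 -> [10 6 11]
Step 5: demand=5,sold=5 ship[1->2]=2 ship[0->1]=2 prod=3 -> [11 6 8]
Step 6: demand=5,sold=5 ship[1->2]=2 ship[0->1]=2 prod=3 -> [12 6 5]
Step 7: demand=5,sold=5 ship[1->2]=2 ship[0->1]=2 prod=3 -> [13 6 2]
Step 8: demand=5,sold=2 ship[1->2]=2 ship[0->1]=2 prod=3 -> [14 6 2]
Step 9: demand=5,sold=2 ship[1->2]=2 ship[0->1]=2 prod=3 -> [15 6 2]
Step 10: demand=5,sold=2 ship[1->2]=2 ship[0->1]=2 prod=3 -> [16 6 2]
Step 11: demand=5,sold=2 ship[1->2]=2 ship[0->1]=2 prod=3 -> [17 6 2]
Step 12: demand=5,sold=2 ship[1->2]=2 ship[0->1]=2 prod=3 -> [18 6 2]
First stockout at step 8

8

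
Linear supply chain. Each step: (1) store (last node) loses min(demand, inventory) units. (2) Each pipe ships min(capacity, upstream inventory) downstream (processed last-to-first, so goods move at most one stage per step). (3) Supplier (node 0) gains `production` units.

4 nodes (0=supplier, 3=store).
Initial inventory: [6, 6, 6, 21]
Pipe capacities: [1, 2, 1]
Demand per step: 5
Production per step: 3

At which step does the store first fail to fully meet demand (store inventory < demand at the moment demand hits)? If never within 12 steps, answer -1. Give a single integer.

Step 1: demand=5,sold=5 ship[2->3]=1 ship[1->2]=2 ship[0->1]=1 prod=3 -> [8 5 7 17]
Step 2: demand=5,sold=5 ship[2->3]=1 ship[1->2]=2 ship[0->1]=1 prod=3 -> [10 4 8 13]
Step 3: demand=5,sold=5 ship[2->3]=1 ship[1->2]=2 ship[0->1]=1 prod=3 -> [12 3 9 9]
Step 4: demand=5,sold=5 ship[2->3]=1 ship[1->2]=2 ship[0->1]=1 prod=3 -> [14 2 10 5]
Step 5: demand=5,sold=5 ship[2->3]=1 ship[1->2]=2 ship[0->1]=1 prod=3 -> [16 1 11 1]
Step 6: demand=5,sold=1 ship[2->3]=1 ship[1->2]=1 ship[0->1]=1 prod=3 -> [18 1 11 1]
Step 7: demand=5,sold=1 ship[2->3]=1 ship[1->2]=1 ship[0->1]=1 prod=3 -> [20 1 11 1]
Step 8: demand=5,sold=1 ship[2->3]=1 ship[1->2]=1 ship[0->1]=1 prod=3 -> [22 1 11 1]
Step 9: demand=5,sold=1 ship[2->3]=1 ship[1->2]=1 ship[0->1]=1 prod=3 -> [24 1 11 1]
Step 10: demand=5,sold=1 ship[2->3]=1 ship[1->2]=1 ship[0->1]=1 prod=3 -> [26 1 11 1]
Step 11: demand=5,sold=1 ship[2->3]=1 ship[1->2]=1 ship[0->1]=1 prod=3 -> [28 1 11 1]
Step 12: demand=5,sold=1 ship[2->3]=1 ship[1->2]=1 ship[0->1]=1 prod=3 -> [30 1 11 1]
First stockout at step 6

6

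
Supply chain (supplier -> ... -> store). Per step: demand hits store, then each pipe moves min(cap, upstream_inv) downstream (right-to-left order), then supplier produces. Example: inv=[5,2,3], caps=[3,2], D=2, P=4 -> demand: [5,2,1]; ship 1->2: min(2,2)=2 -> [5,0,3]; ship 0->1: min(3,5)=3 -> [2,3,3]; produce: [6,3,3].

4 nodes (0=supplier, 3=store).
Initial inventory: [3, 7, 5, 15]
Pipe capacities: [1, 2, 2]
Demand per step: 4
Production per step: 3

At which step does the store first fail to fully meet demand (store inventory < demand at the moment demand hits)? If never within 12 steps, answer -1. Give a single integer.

Step 1: demand=4,sold=4 ship[2->3]=2 ship[1->2]=2 ship[0->1]=1 prod=3 -> [5 6 5 13]
Step 2: demand=4,sold=4 ship[2->3]=2 ship[1->2]=2 ship[0->1]=1 prod=3 -> [7 5 5 11]
Step 3: demand=4,sold=4 ship[2->3]=2 ship[1->2]=2 ship[0->1]=1 prod=3 -> [9 4 5 9]
Step 4: demand=4,sold=4 ship[2->3]=2 ship[1->2]=2 ship[0->1]=1 prod=3 -> [11 3 5 7]
Step 5: demand=4,sold=4 ship[2->3]=2 ship[1->2]=2 ship[0->1]=1 prod=3 -> [13 2 5 5]
Step 6: demand=4,sold=4 ship[2->3]=2 ship[1->2]=2 ship[0->1]=1 prod=3 -> [15 1 5 3]
Step 7: demand=4,sold=3 ship[2->3]=2 ship[1->2]=1 ship[0->1]=1 prod=3 -> [17 1 4 2]
Step 8: demand=4,sold=2 ship[2->3]=2 ship[1->2]=1 ship[0->1]=1 prod=3 -> [19 1 3 2]
Step 9: demand=4,sold=2 ship[2->3]=2 ship[1->2]=1 ship[0->1]=1 prod=3 -> [21 1 2 2]
Step 10: demand=4,sold=2 ship[2->3]=2 ship[1->2]=1 ship[0->1]=1 prod=3 -> [23 1 1 2]
Step 11: demand=4,sold=2 ship[2->3]=1 ship[1->2]=1 ship[0->1]=1 prod=3 -> [25 1 1 1]
Step 12: demand=4,sold=1 ship[2->3]=1 ship[1->2]=1 ship[0->1]=1 prod=3 -> [27 1 1 1]
First stockout at step 7

7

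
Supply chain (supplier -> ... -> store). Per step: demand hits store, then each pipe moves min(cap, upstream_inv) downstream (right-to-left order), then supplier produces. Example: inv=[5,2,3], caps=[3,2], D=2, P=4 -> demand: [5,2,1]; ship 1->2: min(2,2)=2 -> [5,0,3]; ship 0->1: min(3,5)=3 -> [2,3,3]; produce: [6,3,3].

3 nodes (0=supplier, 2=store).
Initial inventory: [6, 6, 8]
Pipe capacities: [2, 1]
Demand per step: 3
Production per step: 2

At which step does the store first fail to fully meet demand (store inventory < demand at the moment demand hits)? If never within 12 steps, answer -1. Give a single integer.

Step 1: demand=3,sold=3 ship[1->2]=1 ship[0->1]=2 prod=2 -> [6 7 6]
Step 2: demand=3,sold=3 ship[1->2]=1 ship[0->1]=2 prod=2 -> [6 8 4]
Step 3: demand=3,sold=3 ship[1->2]=1 ship[0->1]=2 prod=2 -> [6 9 2]
Step 4: demand=3,sold=2 ship[1->2]=1 ship[0->1]=2 prod=2 -> [6 10 1]
Step 5: demand=3,sold=1 ship[1->2]=1 ship[0->1]=2 prod=2 -> [6 11 1]
Step 6: demand=3,sold=1 ship[1->2]=1 ship[0->1]=2 prod=2 -> [6 12 1]
Step 7: demand=3,sold=1 ship[1->2]=1 ship[0->1]=2 prod=2 -> [6 13 1]
Step 8: demand=3,sold=1 ship[1->2]=1 ship[0->1]=2 prod=2 -> [6 14 1]
Step 9: demand=3,sold=1 ship[1->2]=1 ship[0->1]=2 prod=2 -> [6 15 1]
Step 10: demand=3,sold=1 ship[1->2]=1 ship[0->1]=2 prod=2 -> [6 16 1]
Step 11: demand=3,sold=1 ship[1->2]=1 ship[0->1]=2 prod=2 -> [6 17 1]
Step 12: demand=3,sold=1 ship[1->2]=1 ship[0->1]=2 prod=2 -> [6 18 1]
First stockout at step 4

4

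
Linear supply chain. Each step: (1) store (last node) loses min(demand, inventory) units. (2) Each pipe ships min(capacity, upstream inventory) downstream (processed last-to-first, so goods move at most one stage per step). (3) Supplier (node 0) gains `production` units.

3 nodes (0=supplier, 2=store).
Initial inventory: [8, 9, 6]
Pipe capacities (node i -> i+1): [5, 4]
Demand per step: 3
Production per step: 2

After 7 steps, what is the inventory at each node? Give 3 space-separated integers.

Step 1: demand=3,sold=3 ship[1->2]=4 ship[0->1]=5 prod=2 -> inv=[5 10 7]
Step 2: demand=3,sold=3 ship[1->2]=4 ship[0->1]=5 prod=2 -> inv=[2 11 8]
Step 3: demand=3,sold=3 ship[1->2]=4 ship[0->1]=2 prod=2 -> inv=[2 9 9]
Step 4: demand=3,sold=3 ship[1->2]=4 ship[0->1]=2 prod=2 -> inv=[2 7 10]
Step 5: demand=3,sold=3 ship[1->2]=4 ship[0->1]=2 prod=2 -> inv=[2 5 11]
Step 6: demand=3,sold=3 ship[1->2]=4 ship[0->1]=2 prod=2 -> inv=[2 3 12]
Step 7: demand=3,sold=3 ship[1->2]=3 ship[0->1]=2 prod=2 -> inv=[2 2 12]

2 2 12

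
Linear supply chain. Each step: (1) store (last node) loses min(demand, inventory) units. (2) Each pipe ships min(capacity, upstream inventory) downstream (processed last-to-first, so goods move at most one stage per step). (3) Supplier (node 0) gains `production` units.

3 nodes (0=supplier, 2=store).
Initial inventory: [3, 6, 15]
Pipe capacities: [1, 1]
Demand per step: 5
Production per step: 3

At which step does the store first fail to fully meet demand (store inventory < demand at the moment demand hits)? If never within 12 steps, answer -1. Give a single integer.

Step 1: demand=5,sold=5 ship[1->2]=1 ship[0->1]=1 prod=3 -> [5 6 11]
Step 2: demand=5,sold=5 ship[1->2]=1 ship[0->1]=1 prod=3 -> [7 6 7]
Step 3: demand=5,sold=5 ship[1->2]=1 ship[0->1]=1 prod=3 -> [9 6 3]
Step 4: demand=5,sold=3 ship[1->2]=1 ship[0->1]=1 prod=3 -> [11 6 1]
Step 5: demand=5,sold=1 ship[1->2]=1 ship[0->1]=1 prod=3 -> [13 6 1]
Step 6: demand=5,sold=1 ship[1->2]=1 ship[0->1]=1 prod=3 -> [15 6 1]
Step 7: demand=5,sold=1 ship[1->2]=1 ship[0->1]=1 prod=3 -> [17 6 1]
Step 8: demand=5,sold=1 ship[1->2]=1 ship[0->1]=1 prod=3 -> [19 6 1]
Step 9: demand=5,sold=1 ship[1->2]=1 ship[0->1]=1 prod=3 -> [21 6 1]
Step 10: demand=5,sold=1 ship[1->2]=1 ship[0->1]=1 prod=3 -> [23 6 1]
Step 11: demand=5,sold=1 ship[1->2]=1 ship[0->1]=1 prod=3 -> [25 6 1]
Step 12: demand=5,sold=1 ship[1->2]=1 ship[0->1]=1 prod=3 -> [27 6 1]
First stockout at step 4

4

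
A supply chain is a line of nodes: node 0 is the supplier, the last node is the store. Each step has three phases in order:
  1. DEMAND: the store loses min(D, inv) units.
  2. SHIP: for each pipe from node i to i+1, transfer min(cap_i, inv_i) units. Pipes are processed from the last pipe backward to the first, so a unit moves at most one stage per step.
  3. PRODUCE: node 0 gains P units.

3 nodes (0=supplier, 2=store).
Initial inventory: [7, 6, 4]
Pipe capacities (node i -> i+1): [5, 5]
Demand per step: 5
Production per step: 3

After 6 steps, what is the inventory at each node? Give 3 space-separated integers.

Step 1: demand=5,sold=4 ship[1->2]=5 ship[0->1]=5 prod=3 -> inv=[5 6 5]
Step 2: demand=5,sold=5 ship[1->2]=5 ship[0->1]=5 prod=3 -> inv=[3 6 5]
Step 3: demand=5,sold=5 ship[1->2]=5 ship[0->1]=3 prod=3 -> inv=[3 4 5]
Step 4: demand=5,sold=5 ship[1->2]=4 ship[0->1]=3 prod=3 -> inv=[3 3 4]
Step 5: demand=5,sold=4 ship[1->2]=3 ship[0->1]=3 prod=3 -> inv=[3 3 3]
Step 6: demand=5,sold=3 ship[1->2]=3 ship[0->1]=3 prod=3 -> inv=[3 3 3]

3 3 3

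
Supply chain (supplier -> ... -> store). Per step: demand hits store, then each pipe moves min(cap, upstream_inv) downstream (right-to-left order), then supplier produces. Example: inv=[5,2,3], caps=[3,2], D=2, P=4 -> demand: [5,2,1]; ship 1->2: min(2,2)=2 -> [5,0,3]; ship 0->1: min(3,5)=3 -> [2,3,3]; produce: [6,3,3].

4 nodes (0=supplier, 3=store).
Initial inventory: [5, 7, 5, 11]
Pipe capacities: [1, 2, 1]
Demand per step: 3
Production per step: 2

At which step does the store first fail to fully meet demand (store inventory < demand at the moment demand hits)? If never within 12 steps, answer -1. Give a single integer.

Step 1: demand=3,sold=3 ship[2->3]=1 ship[1->2]=2 ship[0->1]=1 prod=2 -> [6 6 6 9]
Step 2: demand=3,sold=3 ship[2->3]=1 ship[1->2]=2 ship[0->1]=1 prod=2 -> [7 5 7 7]
Step 3: demand=3,sold=3 ship[2->3]=1 ship[1->2]=2 ship[0->1]=1 prod=2 -> [8 4 8 5]
Step 4: demand=3,sold=3 ship[2->3]=1 ship[1->2]=2 ship[0->1]=1 prod=2 -> [9 3 9 3]
Step 5: demand=3,sold=3 ship[2->3]=1 ship[1->2]=2 ship[0->1]=1 prod=2 -> [10 2 10 1]
Step 6: demand=3,sold=1 ship[2->3]=1 ship[1->2]=2 ship[0->1]=1 prod=2 -> [11 1 11 1]
Step 7: demand=3,sold=1 ship[2->3]=1 ship[1->2]=1 ship[0->1]=1 prod=2 -> [12 1 11 1]
Step 8: demand=3,sold=1 ship[2->3]=1 ship[1->2]=1 ship[0->1]=1 prod=2 -> [13 1 11 1]
Step 9: demand=3,sold=1 ship[2->3]=1 ship[1->2]=1 ship[0->1]=1 prod=2 -> [14 1 11 1]
Step 10: demand=3,sold=1 ship[2->3]=1 ship[1->2]=1 ship[0->1]=1 prod=2 -> [15 1 11 1]
Step 11: demand=3,sold=1 ship[2->3]=1 ship[1->2]=1 ship[0->1]=1 prod=2 -> [16 1 11 1]
Step 12: demand=3,sold=1 ship[2->3]=1 ship[1->2]=1 ship[0->1]=1 prod=2 -> [17 1 11 1]
First stockout at step 6

6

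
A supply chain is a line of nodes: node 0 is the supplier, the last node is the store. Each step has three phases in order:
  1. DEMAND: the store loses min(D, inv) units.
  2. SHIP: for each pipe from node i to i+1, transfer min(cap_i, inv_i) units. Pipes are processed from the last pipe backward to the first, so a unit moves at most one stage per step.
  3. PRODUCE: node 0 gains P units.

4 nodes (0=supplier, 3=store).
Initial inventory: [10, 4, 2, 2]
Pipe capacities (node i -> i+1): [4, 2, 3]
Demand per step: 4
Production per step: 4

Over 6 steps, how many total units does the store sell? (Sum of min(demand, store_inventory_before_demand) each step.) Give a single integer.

Answer: 12

Derivation:
Step 1: sold=2 (running total=2) -> [10 6 2 2]
Step 2: sold=2 (running total=4) -> [10 8 2 2]
Step 3: sold=2 (running total=6) -> [10 10 2 2]
Step 4: sold=2 (running total=8) -> [10 12 2 2]
Step 5: sold=2 (running total=10) -> [10 14 2 2]
Step 6: sold=2 (running total=12) -> [10 16 2 2]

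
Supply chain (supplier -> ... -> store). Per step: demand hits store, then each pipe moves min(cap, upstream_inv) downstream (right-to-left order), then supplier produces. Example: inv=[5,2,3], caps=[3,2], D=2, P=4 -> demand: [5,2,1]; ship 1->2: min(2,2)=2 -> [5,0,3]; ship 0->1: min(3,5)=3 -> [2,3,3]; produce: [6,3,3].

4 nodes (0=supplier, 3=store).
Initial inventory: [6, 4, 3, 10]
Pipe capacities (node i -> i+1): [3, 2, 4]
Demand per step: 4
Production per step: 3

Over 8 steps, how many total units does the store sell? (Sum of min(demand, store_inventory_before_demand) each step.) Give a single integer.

Answer: 25

Derivation:
Step 1: sold=4 (running total=4) -> [6 5 2 9]
Step 2: sold=4 (running total=8) -> [6 6 2 7]
Step 3: sold=4 (running total=12) -> [6 7 2 5]
Step 4: sold=4 (running total=16) -> [6 8 2 3]
Step 5: sold=3 (running total=19) -> [6 9 2 2]
Step 6: sold=2 (running total=21) -> [6 10 2 2]
Step 7: sold=2 (running total=23) -> [6 11 2 2]
Step 8: sold=2 (running total=25) -> [6 12 2 2]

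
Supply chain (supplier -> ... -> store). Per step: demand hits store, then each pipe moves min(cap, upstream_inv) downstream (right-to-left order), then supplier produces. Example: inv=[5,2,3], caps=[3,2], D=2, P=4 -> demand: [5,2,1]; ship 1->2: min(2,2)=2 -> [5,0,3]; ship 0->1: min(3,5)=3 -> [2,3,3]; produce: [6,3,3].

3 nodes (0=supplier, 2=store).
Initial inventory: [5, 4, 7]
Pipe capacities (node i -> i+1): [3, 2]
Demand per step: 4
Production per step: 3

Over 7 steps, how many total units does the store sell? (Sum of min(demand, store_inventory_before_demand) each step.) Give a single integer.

Answer: 19

Derivation:
Step 1: sold=4 (running total=4) -> [5 5 5]
Step 2: sold=4 (running total=8) -> [5 6 3]
Step 3: sold=3 (running total=11) -> [5 7 2]
Step 4: sold=2 (running total=13) -> [5 8 2]
Step 5: sold=2 (running total=15) -> [5 9 2]
Step 6: sold=2 (running total=17) -> [5 10 2]
Step 7: sold=2 (running total=19) -> [5 11 2]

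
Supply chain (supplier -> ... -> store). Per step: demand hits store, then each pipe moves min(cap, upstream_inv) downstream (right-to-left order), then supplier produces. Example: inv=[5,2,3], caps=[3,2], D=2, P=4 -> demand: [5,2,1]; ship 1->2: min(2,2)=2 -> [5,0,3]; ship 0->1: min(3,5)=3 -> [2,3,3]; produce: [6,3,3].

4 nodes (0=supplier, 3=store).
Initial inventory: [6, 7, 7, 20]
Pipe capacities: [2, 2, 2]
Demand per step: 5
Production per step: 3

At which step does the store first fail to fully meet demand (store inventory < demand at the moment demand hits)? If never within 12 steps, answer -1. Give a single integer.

Step 1: demand=5,sold=5 ship[2->3]=2 ship[1->2]=2 ship[0->1]=2 prod=3 -> [7 7 7 17]
Step 2: demand=5,sold=5 ship[2->3]=2 ship[1->2]=2 ship[0->1]=2 prod=3 -> [8 7 7 14]
Step 3: demand=5,sold=5 ship[2->3]=2 ship[1->2]=2 ship[0->1]=2 prod=3 -> [9 7 7 11]
Step 4: demand=5,sold=5 ship[2->3]=2 ship[1->2]=2 ship[0->1]=2 prod=3 -> [10 7 7 8]
Step 5: demand=5,sold=5 ship[2->3]=2 ship[1->2]=2 ship[0->1]=2 prod=3 -> [11 7 7 5]
Step 6: demand=5,sold=5 ship[2->3]=2 ship[1->2]=2 ship[0->1]=2 prod=3 -> [12 7 7 2]
Step 7: demand=5,sold=2 ship[2->3]=2 ship[1->2]=2 ship[0->1]=2 prod=3 -> [13 7 7 2]
Step 8: demand=5,sold=2 ship[2->3]=2 ship[1->2]=2 ship[0->1]=2 prod=3 -> [14 7 7 2]
Step 9: demand=5,sold=2 ship[2->3]=2 ship[1->2]=2 ship[0->1]=2 prod=3 -> [15 7 7 2]
Step 10: demand=5,sold=2 ship[2->3]=2 ship[1->2]=2 ship[0->1]=2 prod=3 -> [16 7 7 2]
Step 11: demand=5,sold=2 ship[2->3]=2 ship[1->2]=2 ship[0->1]=2 prod=3 -> [17 7 7 2]
Step 12: demand=5,sold=2 ship[2->3]=2 ship[1->2]=2 ship[0->1]=2 prod=3 -> [18 7 7 2]
First stockout at step 7

7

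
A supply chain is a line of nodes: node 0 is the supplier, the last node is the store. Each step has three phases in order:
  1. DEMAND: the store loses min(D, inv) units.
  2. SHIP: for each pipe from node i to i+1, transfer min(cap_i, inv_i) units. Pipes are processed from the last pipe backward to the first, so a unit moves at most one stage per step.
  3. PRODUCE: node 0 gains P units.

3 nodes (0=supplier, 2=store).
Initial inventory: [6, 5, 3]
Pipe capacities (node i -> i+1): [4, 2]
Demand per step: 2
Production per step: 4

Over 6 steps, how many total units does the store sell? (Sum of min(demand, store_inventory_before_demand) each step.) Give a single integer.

Answer: 12

Derivation:
Step 1: sold=2 (running total=2) -> [6 7 3]
Step 2: sold=2 (running total=4) -> [6 9 3]
Step 3: sold=2 (running total=6) -> [6 11 3]
Step 4: sold=2 (running total=8) -> [6 13 3]
Step 5: sold=2 (running total=10) -> [6 15 3]
Step 6: sold=2 (running total=12) -> [6 17 3]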